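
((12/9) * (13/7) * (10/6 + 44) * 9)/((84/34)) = 60554/147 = 411.93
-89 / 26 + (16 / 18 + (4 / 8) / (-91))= -160 / 63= -2.54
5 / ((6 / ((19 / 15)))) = 19 / 18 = 1.06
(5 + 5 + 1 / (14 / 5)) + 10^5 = 1400145 / 14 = 100010.36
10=10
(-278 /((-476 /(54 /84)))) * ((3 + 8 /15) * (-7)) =-9.29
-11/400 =-0.03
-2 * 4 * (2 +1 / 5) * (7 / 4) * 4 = -616 / 5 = -123.20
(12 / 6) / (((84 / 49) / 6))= 7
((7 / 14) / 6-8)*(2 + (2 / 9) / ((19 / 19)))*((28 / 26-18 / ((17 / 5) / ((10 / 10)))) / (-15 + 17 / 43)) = -4759025 / 936819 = -5.08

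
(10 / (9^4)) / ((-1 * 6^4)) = -5 / 4251528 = -0.00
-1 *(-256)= 256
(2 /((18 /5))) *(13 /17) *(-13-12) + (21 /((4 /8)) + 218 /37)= 210991 /5661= 37.27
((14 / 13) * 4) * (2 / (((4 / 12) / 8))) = 2688 / 13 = 206.77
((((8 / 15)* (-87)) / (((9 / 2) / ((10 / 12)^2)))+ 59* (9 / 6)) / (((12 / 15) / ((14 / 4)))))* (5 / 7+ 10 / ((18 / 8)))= 1835.79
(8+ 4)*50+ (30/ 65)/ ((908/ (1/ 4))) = 14164803/ 23608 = 600.00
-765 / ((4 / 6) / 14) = -16065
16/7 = 2.29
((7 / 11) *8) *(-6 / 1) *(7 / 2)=-1176 / 11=-106.91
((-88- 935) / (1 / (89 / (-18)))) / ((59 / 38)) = 576631 / 177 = 3257.80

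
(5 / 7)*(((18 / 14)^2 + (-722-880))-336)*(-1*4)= 1897620 / 343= 5532.42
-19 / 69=-0.28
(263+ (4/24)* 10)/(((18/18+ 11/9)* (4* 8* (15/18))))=3573/800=4.47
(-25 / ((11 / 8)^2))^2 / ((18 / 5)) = 6400000 / 131769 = 48.57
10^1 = 10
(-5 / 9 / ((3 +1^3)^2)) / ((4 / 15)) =-25 / 192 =-0.13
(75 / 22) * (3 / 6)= 75 / 44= 1.70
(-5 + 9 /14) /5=-61 /70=-0.87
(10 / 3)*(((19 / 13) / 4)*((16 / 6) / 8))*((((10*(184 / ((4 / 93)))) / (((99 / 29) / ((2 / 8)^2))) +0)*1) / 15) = 1964315 / 92664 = 21.20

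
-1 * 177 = -177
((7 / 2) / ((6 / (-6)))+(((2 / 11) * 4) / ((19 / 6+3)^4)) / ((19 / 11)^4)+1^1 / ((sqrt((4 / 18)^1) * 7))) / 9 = -1709670150151 / 4396365642258+sqrt(2) / 42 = -0.36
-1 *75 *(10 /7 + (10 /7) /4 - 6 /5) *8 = -2460 /7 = -351.43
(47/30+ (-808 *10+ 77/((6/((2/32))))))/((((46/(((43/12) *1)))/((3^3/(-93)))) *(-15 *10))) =-1792713/1472000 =-1.22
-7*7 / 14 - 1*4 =-15 / 2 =-7.50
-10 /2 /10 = -1 /2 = -0.50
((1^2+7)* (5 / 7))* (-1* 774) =-4422.86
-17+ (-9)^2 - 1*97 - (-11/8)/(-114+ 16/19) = -567809/17200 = -33.01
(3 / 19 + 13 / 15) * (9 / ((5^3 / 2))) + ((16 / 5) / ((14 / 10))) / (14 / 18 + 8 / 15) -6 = -20152674 / 4904375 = -4.11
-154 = -154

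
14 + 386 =400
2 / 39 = 0.05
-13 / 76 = -0.17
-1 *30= -30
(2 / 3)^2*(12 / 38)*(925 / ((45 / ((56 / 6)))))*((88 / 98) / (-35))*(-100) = 5209600 / 75411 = 69.08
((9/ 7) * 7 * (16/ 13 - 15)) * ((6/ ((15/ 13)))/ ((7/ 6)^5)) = -25054272/ 84035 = -298.14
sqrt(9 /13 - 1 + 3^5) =sqrt(41015) /13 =15.58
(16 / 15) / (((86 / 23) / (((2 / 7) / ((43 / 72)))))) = 8832 / 64715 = 0.14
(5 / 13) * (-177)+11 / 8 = -6937 / 104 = -66.70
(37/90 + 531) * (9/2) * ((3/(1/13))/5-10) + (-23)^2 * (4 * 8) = 1166703/100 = 11667.03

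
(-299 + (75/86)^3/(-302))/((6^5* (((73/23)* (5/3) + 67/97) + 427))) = -11648863603823/131169797567248896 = -0.00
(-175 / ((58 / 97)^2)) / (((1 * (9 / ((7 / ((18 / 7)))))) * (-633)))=80682175 / 344964744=0.23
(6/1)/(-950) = -3/475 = -0.01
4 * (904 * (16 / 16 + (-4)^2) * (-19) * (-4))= 4671872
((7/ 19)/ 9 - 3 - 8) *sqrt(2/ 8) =-937/ 171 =-5.48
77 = 77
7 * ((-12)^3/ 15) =-806.40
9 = 9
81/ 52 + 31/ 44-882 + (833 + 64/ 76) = -249397/ 5434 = -45.90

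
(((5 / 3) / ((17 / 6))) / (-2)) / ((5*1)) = -1 / 17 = -0.06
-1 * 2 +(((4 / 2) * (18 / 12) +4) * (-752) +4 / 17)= -89518 / 17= -5265.76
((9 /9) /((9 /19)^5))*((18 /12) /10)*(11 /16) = 27237089 /6298560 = 4.32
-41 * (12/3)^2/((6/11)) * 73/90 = -131692/135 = -975.50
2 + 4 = 6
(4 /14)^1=2 /7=0.29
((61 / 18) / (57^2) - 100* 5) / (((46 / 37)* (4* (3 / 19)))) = -1081914743 / 1699056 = -636.77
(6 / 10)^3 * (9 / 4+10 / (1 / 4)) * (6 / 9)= 1521 / 250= 6.08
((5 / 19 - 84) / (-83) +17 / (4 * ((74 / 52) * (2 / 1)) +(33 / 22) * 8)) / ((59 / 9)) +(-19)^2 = 537810559 / 1488688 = 361.26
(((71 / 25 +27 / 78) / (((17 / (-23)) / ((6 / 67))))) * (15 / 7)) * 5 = -428697 / 103649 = -4.14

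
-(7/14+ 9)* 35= -665/2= -332.50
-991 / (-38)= 991 / 38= 26.08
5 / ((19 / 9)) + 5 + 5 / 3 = 515 / 57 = 9.04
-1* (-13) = 13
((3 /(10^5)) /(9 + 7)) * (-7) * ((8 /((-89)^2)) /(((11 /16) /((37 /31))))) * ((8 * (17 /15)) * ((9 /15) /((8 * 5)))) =-13209 /4220407812500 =-0.00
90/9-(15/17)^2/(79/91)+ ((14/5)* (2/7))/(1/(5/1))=13.10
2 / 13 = 0.15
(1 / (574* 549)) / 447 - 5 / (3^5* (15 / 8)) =-41736661 / 3803255694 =-0.01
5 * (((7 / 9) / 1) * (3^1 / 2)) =35 / 6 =5.83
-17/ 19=-0.89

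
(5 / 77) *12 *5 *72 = 21600 / 77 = 280.52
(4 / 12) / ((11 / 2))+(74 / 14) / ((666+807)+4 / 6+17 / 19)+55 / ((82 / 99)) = 645243086 / 9707775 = 66.47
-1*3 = -3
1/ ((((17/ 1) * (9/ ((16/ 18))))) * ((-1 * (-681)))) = 8/ 937737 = 0.00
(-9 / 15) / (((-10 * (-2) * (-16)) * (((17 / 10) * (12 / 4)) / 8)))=1 / 340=0.00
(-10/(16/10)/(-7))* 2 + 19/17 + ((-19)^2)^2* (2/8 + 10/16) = 114033.78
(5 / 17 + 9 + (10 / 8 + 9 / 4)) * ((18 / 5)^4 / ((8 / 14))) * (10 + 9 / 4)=195786801 / 4250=46067.48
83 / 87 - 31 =-2614 / 87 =-30.05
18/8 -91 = -355/4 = -88.75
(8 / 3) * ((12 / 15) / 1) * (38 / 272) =76 / 255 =0.30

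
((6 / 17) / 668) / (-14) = -3 / 79492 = -0.00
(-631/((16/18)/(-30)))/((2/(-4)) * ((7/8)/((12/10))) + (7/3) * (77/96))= 3066660/217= 14132.07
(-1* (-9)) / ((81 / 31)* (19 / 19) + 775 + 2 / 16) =248 / 21431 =0.01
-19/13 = -1.46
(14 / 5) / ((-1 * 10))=-7 / 25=-0.28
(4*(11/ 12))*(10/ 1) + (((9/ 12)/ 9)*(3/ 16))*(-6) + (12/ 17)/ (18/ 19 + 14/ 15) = 4040069/ 109344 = 36.95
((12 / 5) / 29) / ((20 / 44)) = 132 / 725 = 0.18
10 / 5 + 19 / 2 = 23 / 2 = 11.50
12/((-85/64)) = -768/85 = -9.04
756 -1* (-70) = 826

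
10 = 10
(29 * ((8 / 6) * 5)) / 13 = 14.87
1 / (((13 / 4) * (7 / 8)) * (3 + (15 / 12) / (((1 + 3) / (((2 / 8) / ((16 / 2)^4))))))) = 0.12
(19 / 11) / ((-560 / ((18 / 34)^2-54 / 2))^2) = 25749009 / 6548046400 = 0.00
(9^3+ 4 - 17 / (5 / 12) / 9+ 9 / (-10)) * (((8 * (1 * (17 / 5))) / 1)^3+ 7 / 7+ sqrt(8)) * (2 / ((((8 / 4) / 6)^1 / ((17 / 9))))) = 742118 * sqrt(2) / 45+ 103714330031 / 625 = 165966250.57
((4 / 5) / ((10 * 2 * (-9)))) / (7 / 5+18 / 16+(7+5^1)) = -8 / 26145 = -0.00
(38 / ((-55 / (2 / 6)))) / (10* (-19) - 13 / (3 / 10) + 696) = -0.00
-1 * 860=-860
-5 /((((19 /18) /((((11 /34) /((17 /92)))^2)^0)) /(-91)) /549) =236647.89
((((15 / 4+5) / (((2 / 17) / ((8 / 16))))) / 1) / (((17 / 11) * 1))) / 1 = 24.06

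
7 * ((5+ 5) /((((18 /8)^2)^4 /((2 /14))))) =0.02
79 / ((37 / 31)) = 2449 / 37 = 66.19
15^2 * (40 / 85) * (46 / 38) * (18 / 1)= 745200 / 323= 2307.12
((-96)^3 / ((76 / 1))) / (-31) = 221184 / 589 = 375.52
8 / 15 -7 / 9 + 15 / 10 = 113 / 90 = 1.26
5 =5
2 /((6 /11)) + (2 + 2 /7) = 125 /21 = 5.95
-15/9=-5/3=-1.67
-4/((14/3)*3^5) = -2/567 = -0.00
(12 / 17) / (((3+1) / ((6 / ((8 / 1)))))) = 9 / 68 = 0.13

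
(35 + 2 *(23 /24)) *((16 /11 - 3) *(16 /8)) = -7531 /66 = -114.11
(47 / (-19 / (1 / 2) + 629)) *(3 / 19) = 47 / 3743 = 0.01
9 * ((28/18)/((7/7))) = 14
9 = 9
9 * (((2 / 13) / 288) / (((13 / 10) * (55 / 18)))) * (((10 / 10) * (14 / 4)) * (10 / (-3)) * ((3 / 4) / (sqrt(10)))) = -63 * sqrt(10) / 59488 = -0.00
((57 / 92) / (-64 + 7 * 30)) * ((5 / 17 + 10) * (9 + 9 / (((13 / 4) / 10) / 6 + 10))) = 12535425 / 28999688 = 0.43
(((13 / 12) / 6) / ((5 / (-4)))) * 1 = -13 / 90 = -0.14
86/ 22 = 43/ 11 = 3.91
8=8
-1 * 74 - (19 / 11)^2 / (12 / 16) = -28306 / 363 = -77.98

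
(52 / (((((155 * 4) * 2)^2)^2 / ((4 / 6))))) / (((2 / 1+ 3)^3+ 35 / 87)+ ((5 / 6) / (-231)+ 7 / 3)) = 87087 / 758626103804960000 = 0.00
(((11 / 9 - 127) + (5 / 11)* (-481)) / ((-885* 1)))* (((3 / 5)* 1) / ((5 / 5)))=34097 / 146025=0.23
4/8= 1/2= 0.50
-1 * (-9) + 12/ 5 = 57/ 5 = 11.40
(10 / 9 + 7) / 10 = 0.81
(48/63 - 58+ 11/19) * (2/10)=-22607/1995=-11.33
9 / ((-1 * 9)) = -1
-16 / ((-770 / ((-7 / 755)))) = -8 / 41525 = -0.00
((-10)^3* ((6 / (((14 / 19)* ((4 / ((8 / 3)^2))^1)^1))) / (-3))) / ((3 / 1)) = 304000 / 189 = 1608.47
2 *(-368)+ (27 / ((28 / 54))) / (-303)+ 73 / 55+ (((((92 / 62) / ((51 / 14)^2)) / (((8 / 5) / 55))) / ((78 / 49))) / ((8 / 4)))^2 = -4511994487995500306299 / 6152270075034042960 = -733.39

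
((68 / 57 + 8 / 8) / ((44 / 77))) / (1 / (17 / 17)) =875 / 228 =3.84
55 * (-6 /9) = -110 /3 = -36.67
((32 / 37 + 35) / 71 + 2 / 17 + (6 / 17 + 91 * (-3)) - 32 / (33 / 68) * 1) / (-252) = 124518235 / 92846061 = 1.34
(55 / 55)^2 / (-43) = -1 / 43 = -0.02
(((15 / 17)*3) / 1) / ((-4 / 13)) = -585 / 68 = -8.60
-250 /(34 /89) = -11125 /17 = -654.41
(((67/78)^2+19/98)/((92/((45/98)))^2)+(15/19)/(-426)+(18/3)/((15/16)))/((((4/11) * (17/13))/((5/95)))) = 1278206422512916237/1804977104510827520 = 0.71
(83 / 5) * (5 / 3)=83 / 3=27.67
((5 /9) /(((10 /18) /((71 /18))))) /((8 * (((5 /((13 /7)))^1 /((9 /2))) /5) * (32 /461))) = 425503 /7168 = 59.36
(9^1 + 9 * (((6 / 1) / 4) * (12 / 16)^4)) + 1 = 7307 / 512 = 14.27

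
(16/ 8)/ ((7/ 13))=26/ 7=3.71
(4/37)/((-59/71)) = -284/2183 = -0.13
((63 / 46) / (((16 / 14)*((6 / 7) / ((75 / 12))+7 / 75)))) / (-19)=-231525 / 846032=-0.27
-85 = -85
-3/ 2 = -1.50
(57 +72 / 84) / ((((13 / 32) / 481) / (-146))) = -70009920 / 7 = -10001417.14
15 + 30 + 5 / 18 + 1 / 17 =13873 / 306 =45.34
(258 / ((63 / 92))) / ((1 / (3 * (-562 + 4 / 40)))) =-22228764 / 35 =-635107.54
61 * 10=610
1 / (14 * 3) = 1 / 42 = 0.02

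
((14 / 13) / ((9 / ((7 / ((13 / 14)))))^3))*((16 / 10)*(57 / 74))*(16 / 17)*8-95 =-1945412183461 / 21827315835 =-89.13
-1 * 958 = -958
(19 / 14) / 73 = 19 / 1022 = 0.02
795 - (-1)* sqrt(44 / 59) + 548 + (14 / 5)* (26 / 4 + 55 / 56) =2* sqrt(649) / 59 + 27279 / 20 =1364.81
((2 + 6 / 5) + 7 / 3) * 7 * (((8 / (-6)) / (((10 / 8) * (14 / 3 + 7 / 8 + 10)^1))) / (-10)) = 37184 / 139875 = 0.27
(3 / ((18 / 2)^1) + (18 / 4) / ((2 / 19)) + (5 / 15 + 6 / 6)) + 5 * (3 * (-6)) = -547 / 12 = -45.58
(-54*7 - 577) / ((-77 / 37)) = 35335 / 77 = 458.90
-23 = -23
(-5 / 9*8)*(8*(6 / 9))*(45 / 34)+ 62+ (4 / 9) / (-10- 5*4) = 70256 / 2295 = 30.61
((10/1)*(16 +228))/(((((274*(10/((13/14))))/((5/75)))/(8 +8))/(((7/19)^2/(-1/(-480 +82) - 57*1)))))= -2719136/1294536975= -0.00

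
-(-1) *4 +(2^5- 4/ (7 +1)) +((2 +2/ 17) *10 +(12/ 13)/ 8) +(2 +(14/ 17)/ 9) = 117119/ 1989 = 58.88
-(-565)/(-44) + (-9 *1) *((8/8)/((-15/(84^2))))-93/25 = 4638743/1100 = 4217.04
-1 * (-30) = 30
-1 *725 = -725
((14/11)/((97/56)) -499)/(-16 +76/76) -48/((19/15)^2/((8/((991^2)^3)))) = 181791733169852714178713449/5472739889256807992797005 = 33.22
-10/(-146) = 5/73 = 0.07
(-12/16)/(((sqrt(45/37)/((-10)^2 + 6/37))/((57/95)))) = -5559 * sqrt(185)/1850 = -40.87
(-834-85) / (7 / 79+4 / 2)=-72601 / 165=-440.01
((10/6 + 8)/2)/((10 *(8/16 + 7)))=29/450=0.06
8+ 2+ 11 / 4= 51 / 4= 12.75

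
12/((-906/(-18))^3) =324/3442951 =0.00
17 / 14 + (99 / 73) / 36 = 2559 / 2044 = 1.25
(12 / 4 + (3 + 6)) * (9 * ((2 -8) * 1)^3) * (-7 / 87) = 54432 / 29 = 1876.97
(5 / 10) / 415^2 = 1 / 344450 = 0.00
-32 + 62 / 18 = -28.56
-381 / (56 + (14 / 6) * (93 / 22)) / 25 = -2794 / 12075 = -0.23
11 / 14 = 0.79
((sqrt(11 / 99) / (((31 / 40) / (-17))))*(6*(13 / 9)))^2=312582400 / 77841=4015.65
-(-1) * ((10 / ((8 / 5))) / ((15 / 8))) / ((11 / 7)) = 70 / 33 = 2.12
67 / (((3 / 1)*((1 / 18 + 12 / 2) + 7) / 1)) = 402 / 235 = 1.71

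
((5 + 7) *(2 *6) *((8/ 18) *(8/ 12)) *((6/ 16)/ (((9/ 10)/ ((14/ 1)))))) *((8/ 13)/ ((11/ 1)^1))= 17920/ 1287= 13.92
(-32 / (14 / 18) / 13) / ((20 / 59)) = -4248 / 455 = -9.34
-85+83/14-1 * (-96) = 237/14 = 16.93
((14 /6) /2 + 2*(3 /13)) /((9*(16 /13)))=127 /864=0.15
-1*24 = -24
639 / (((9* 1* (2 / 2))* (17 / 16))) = 1136 / 17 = 66.82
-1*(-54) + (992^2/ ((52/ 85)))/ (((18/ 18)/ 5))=104557502/ 13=8042884.77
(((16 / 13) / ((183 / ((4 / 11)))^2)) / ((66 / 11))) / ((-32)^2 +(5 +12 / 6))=128 / 162933663321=0.00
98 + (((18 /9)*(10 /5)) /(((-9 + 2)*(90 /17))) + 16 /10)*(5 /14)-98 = 235 /441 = 0.53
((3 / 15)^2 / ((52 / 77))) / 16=77 / 20800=0.00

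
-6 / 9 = -2 / 3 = -0.67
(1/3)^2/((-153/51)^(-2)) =1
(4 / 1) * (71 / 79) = 284 / 79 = 3.59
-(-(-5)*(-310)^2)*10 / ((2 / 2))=-4805000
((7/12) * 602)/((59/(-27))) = -18963/118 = -160.70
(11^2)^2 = 14641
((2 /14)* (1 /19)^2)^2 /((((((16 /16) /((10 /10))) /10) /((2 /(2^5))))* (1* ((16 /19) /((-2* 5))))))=-25 /21509824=-0.00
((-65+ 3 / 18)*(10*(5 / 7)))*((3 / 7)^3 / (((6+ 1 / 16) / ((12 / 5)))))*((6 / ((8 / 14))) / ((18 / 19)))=-5321520 / 33271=-159.94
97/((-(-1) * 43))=97/43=2.26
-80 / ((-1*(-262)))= -40 / 131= -0.31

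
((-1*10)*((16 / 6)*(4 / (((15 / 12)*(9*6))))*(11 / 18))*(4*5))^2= 198246400 / 531441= 373.04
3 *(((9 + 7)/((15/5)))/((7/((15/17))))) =240/119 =2.02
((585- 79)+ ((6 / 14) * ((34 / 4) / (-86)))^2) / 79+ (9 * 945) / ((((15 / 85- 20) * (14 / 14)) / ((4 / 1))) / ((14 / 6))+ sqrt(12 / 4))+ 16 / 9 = -1405194214685966653 / 117632193947856- 642342960 * sqrt(3) / 114131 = -21693.85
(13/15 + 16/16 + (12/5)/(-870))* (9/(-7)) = -12162/5075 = -2.40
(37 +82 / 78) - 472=-16924 / 39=-433.95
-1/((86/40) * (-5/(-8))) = -0.74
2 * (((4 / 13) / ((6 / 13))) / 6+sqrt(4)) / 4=19 / 18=1.06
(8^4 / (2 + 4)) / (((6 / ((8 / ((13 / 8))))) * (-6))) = -32768 / 351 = -93.36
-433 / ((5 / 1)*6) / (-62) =433 / 1860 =0.23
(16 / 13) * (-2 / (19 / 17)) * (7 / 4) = -952 / 247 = -3.85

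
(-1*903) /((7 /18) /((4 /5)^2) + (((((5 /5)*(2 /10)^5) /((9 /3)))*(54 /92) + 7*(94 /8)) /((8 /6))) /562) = -1313120025000 /1043229809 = -1258.71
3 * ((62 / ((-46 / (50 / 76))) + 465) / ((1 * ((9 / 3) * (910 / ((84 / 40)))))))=243381 / 227240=1.07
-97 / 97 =-1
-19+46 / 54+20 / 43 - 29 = -54199 / 1161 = -46.68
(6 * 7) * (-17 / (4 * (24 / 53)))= -6307 / 16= -394.19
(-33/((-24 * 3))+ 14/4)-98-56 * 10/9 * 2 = -15731/72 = -218.49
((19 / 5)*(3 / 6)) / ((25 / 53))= 1007 / 250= 4.03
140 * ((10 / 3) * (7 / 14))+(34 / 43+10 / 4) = 61049 / 258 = 236.62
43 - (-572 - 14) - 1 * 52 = 577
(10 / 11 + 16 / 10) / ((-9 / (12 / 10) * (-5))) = 0.07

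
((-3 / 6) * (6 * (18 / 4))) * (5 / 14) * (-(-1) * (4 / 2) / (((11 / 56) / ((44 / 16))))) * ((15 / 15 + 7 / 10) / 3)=-153 / 2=-76.50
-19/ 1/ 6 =-19/ 6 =-3.17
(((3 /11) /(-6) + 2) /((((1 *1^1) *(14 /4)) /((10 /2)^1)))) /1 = 215 /77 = 2.79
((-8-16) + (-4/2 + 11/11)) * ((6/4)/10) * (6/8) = -45/16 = -2.81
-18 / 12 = -1.50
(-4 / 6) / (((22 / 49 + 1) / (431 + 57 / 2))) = -45031 / 213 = -211.41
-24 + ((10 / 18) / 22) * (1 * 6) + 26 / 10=-3506 / 165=-21.25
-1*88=-88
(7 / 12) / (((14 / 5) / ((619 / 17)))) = 3095 / 408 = 7.59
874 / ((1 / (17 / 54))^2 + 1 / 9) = 2273274 / 26533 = 85.68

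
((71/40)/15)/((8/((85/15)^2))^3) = 1713767399/223948800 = 7.65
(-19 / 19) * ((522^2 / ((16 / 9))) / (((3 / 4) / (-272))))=55586736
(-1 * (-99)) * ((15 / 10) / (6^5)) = 11 / 576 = 0.02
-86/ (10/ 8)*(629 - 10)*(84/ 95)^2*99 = -3296291.75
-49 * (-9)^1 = 441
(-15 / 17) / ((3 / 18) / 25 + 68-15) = -2250 / 135167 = -0.02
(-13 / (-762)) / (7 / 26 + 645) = 169 / 6392037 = 0.00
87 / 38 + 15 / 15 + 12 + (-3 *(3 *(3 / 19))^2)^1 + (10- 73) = -34933 / 722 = -48.38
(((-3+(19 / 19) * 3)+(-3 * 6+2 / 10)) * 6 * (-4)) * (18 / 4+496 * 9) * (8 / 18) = 4242096 / 5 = 848419.20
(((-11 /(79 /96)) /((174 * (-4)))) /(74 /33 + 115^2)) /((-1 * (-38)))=726 /19000364971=0.00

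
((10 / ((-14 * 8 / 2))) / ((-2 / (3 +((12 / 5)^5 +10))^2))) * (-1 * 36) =-107724027663 / 3906250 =-27577.35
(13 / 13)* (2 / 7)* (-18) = -36 / 7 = -5.14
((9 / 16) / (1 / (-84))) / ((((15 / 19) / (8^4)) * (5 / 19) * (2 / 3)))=-34933248 / 25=-1397329.92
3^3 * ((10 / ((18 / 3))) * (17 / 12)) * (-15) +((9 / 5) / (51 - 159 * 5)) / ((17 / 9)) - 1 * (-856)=-100.25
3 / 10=0.30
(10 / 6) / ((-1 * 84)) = -5 / 252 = -0.02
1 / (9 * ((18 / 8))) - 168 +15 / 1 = -12389 / 81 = -152.95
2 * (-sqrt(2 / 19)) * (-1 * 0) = 0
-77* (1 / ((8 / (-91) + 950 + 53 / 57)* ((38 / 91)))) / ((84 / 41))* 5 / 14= -2667665 / 78912272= -0.03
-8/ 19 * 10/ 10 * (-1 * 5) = 40/ 19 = 2.11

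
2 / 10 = 1 / 5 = 0.20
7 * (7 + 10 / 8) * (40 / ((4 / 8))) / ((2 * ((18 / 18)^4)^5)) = 2310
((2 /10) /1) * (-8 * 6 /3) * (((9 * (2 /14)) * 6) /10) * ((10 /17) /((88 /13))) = -1404 /6545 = -0.21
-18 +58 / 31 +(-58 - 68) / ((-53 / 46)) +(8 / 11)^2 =18639448 / 198803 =93.76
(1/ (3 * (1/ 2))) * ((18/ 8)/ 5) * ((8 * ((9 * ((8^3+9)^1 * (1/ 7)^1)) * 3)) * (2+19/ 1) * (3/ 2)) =759618/ 5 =151923.60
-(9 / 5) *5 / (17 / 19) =-171 / 17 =-10.06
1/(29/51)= 51/29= 1.76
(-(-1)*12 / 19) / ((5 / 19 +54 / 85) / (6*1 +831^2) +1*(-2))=-704378340 / 2230529959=-0.32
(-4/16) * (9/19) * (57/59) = -27/236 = -0.11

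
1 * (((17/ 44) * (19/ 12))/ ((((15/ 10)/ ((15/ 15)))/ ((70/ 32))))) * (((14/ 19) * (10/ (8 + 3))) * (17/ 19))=354025/ 662112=0.53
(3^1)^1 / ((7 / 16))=48 / 7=6.86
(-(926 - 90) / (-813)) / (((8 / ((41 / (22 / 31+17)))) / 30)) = 8.93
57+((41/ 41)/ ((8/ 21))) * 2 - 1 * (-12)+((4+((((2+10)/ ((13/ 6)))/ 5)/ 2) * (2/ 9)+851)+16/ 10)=930.97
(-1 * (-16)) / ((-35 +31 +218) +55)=16 / 269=0.06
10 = 10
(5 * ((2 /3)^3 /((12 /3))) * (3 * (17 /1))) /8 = 85 /36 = 2.36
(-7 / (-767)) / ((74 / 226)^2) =89383 / 1050023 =0.09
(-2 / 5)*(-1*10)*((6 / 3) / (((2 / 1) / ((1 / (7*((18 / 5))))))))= 0.16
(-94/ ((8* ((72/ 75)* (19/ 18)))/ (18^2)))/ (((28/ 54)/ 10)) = -38545875/ 532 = -72454.65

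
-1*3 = -3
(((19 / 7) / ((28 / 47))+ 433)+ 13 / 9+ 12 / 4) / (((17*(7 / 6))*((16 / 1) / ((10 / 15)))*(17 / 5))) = 3898445 / 14274288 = 0.27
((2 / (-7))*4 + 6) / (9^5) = 34 / 413343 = 0.00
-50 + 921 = 871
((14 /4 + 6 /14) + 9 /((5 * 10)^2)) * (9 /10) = 619317 /175000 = 3.54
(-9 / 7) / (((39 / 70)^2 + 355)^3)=-151263000000 / 5277302981406352261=-0.00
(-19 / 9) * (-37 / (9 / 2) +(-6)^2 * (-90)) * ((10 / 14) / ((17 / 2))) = 5554460 / 9639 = 576.25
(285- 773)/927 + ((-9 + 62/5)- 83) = -371386/4635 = -80.13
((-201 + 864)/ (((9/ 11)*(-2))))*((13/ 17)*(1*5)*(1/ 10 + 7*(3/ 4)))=-198913/ 24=-8288.04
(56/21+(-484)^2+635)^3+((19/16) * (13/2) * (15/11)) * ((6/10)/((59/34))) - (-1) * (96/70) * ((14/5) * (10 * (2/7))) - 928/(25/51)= 635887684701596981617307/49064400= 12960266195074167.45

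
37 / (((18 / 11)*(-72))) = -407 / 1296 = -0.31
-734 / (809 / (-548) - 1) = 402232 / 1357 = 296.41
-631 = -631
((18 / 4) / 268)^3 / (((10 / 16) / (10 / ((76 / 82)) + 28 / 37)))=5917293 / 67659644480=0.00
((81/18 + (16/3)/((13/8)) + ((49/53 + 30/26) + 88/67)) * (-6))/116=-3094913/5354908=-0.58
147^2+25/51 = 1102084/51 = 21609.49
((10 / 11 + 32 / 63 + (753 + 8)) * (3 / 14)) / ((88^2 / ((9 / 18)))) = 528355 / 50088192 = 0.01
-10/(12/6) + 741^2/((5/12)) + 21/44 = 289913773/220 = 1317789.88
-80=-80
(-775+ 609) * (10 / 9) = -1660 / 9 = -184.44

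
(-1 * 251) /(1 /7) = -1757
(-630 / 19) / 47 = -0.71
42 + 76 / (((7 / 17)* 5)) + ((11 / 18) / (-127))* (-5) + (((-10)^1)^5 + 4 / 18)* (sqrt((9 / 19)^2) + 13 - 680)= 33774852945121 / 506730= 66652562.40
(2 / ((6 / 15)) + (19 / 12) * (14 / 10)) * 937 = 405721 / 60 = 6762.02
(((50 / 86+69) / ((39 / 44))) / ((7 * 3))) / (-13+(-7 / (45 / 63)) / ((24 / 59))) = -5265920 / 52250289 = -0.10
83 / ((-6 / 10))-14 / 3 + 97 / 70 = -9913 / 70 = -141.61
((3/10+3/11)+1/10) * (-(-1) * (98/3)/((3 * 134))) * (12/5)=7252/55275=0.13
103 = 103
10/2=5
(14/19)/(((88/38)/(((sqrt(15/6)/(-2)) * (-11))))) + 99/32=7 * sqrt(10)/8 + 99/32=5.86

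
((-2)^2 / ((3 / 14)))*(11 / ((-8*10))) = -77 / 30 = -2.57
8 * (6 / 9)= 16 / 3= 5.33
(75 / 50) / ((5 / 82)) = 123 / 5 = 24.60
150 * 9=1350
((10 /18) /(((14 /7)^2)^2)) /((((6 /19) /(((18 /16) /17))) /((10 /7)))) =475 /45696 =0.01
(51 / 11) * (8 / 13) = 408 / 143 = 2.85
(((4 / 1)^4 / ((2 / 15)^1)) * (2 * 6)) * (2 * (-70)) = -3225600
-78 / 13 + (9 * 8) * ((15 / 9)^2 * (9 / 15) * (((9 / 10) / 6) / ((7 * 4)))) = -75 / 14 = -5.36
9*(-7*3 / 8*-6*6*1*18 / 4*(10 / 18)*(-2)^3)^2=32148900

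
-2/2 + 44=43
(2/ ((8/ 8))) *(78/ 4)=39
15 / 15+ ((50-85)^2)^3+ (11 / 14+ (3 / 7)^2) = 180150031443 / 98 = 1838265626.97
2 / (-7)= -0.29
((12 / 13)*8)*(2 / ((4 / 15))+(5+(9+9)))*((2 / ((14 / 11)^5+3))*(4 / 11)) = 342950784 / 13272701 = 25.84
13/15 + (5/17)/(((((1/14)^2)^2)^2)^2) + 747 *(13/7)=1143425502349922324252/1785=640574511120404663.45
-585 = -585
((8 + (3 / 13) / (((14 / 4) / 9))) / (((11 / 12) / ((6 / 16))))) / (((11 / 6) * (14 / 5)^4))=6598125 / 211499288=0.03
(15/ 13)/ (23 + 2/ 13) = 15/ 301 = 0.05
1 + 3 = 4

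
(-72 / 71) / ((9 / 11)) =-88 / 71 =-1.24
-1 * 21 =-21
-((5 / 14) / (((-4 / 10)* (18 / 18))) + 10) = -255 / 28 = -9.11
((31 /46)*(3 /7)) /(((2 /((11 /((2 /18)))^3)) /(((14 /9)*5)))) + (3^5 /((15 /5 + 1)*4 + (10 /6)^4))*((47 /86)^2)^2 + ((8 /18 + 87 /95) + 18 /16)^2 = 7701977537885649586253483 /7067099836946404800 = 1089835.68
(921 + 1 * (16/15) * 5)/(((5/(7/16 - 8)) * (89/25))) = -1681295/4272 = -393.56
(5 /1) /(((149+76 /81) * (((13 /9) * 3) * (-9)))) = -27 /31577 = -0.00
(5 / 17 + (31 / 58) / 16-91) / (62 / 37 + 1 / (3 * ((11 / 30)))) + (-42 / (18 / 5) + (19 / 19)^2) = -2277661493 / 49789056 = -45.75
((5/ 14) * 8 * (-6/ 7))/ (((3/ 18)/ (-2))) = 1440/ 49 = 29.39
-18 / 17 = -1.06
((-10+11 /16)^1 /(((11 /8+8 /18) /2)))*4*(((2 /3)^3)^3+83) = -973983796 /286497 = -3399.63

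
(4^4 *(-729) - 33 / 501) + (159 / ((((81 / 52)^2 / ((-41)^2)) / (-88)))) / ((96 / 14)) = -1600271.02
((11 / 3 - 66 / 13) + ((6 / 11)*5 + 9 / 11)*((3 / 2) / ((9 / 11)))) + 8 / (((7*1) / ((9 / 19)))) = 5.63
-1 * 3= -3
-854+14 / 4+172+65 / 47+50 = -58949 / 94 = -627.12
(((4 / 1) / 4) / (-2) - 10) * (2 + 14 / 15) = -154 / 5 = -30.80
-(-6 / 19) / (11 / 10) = 60 / 209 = 0.29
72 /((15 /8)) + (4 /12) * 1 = 581 /15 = 38.73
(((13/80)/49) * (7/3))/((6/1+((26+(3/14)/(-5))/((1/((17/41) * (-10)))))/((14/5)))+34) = 3731/753000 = 0.00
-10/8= -5/4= -1.25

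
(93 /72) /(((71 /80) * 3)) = 310 /639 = 0.49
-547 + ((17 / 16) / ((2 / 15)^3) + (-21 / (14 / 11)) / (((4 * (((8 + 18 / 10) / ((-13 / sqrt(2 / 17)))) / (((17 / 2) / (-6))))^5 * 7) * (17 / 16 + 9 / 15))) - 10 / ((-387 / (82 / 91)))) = -26186166344626234375 * sqrt(34) / 87251931145580544 - 445073137 / 4507776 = -1848.73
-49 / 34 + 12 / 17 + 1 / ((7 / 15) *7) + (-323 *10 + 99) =-5216961 / 1666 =-3131.43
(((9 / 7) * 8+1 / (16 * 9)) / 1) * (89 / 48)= 923375 / 48384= 19.08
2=2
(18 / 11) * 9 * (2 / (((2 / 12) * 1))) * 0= 0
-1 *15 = -15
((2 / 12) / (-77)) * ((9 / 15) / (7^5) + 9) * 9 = -1134477 / 6470695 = -0.18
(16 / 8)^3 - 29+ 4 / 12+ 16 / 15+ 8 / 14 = -666 / 35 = -19.03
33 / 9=11 / 3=3.67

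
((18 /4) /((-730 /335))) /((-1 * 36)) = 67 /1168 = 0.06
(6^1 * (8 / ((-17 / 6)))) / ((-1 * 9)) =32 / 17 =1.88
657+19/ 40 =26299/ 40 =657.48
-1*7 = -7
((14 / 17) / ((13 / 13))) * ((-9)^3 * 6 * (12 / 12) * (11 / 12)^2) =-205821 / 68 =-3026.78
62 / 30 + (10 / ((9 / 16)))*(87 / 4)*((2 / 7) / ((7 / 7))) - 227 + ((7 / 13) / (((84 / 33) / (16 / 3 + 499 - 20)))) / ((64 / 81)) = 1771967 / 116480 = 15.21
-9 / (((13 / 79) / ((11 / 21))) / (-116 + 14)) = 2922.13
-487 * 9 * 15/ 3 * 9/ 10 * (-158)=3116313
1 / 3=0.33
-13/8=-1.62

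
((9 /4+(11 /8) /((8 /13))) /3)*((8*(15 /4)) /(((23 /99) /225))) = 31964625 /736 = 43430.20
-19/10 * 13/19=-13/10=-1.30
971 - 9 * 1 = 962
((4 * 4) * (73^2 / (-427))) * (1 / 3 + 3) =-852640 / 1281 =-665.60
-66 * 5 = -330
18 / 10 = 1.80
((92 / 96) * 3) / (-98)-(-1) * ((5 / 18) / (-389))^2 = -281906123 / 9609488784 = -0.03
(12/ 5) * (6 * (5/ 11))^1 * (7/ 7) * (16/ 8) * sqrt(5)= 29.27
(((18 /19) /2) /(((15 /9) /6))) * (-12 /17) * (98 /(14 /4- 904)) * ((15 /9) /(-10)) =-63504 /2908615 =-0.02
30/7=4.29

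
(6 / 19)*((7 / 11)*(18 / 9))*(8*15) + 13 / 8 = 83357 / 1672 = 49.85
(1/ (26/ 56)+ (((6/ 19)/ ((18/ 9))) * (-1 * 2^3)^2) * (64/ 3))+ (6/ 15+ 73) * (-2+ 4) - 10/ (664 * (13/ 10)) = 74730493/ 205010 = 364.52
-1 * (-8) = 8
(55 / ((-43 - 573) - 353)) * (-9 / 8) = 165 / 2584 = 0.06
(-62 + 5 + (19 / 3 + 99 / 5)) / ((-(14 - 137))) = -463 / 1845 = -0.25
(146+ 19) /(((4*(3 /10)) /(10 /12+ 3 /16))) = 13475 /96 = 140.36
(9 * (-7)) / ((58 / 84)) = -2646 / 29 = -91.24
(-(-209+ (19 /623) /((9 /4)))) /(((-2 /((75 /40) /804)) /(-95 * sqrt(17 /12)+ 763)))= -638623915 /3434688+ 556598825 * sqrt(51) /144256896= -158.38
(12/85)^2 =144/7225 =0.02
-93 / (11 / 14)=-1302 / 11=-118.36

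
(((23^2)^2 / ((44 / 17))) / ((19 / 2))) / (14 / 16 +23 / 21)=399612948 / 69179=5776.51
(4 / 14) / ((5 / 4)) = 8 / 35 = 0.23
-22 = -22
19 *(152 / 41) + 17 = 3585 / 41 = 87.44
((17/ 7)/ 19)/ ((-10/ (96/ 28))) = -204/ 4655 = -0.04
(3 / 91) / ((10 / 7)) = 3 / 130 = 0.02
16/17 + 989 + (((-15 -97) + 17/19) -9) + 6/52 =869.95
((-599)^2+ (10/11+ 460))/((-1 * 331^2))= -3951881/1205171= -3.28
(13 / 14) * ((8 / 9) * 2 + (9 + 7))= 1040 / 63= 16.51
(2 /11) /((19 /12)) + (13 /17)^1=3125 /3553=0.88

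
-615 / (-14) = 615 / 14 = 43.93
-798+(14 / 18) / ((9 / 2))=-64624 / 81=-797.83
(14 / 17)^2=0.68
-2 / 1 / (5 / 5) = -2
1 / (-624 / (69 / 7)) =-23 / 1456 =-0.02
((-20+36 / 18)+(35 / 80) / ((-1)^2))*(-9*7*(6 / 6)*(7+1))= 17703 / 2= 8851.50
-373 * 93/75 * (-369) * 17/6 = 24178233/50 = 483564.66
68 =68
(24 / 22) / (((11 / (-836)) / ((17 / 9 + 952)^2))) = -75439314.48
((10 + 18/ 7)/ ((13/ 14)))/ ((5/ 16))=2816/ 65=43.32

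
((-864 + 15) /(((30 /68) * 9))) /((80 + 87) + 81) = -4811 /5580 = -0.86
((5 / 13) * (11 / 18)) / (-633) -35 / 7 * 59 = -295.00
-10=-10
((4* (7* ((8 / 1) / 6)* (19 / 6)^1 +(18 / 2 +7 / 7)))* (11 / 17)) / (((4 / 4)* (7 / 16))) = 250624 / 1071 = 234.01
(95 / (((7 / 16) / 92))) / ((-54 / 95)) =-6642400 / 189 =-35144.97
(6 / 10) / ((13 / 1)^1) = 3 / 65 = 0.05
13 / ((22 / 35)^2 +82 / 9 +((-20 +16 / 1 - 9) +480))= 143325 / 5253481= 0.03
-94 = -94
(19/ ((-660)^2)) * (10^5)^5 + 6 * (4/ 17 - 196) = 8074999999999999978254848/ 18513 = 436179981634527087897.96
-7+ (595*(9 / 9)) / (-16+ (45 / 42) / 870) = -574077 / 12991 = -44.19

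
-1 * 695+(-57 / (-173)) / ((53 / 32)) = -6370631 / 9169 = -694.80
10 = 10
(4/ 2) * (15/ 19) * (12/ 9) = 40/ 19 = 2.11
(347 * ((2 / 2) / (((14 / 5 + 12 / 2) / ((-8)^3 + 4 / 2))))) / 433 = -442425 / 9526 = -46.44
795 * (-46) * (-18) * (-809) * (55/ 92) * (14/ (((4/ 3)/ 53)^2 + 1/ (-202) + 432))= -4552233166556460/ 441219827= -10317381.24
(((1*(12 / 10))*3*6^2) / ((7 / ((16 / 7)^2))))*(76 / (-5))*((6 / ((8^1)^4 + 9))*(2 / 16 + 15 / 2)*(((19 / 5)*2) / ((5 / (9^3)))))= -18156.97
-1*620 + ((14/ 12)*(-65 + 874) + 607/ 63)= 42017/ 126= 333.47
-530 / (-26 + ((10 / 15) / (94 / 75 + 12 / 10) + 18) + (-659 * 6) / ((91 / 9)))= 4437160 / 3338613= 1.33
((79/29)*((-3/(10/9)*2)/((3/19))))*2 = -27018/145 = -186.33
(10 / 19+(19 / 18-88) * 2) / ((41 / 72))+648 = 267632 / 779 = 343.56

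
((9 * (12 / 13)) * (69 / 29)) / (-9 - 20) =-7452 / 10933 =-0.68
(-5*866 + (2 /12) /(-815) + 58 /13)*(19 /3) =-5224515367 /190710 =-27395.08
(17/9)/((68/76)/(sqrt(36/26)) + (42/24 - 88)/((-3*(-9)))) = -0.78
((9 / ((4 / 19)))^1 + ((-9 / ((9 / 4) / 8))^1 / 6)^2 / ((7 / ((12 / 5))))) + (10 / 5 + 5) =24991 / 420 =59.50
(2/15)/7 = 2/105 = 0.02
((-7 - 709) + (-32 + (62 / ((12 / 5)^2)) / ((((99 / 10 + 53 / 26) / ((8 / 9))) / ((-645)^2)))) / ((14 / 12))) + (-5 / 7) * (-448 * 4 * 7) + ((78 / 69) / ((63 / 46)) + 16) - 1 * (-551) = 7200478921 / 24444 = 294570.40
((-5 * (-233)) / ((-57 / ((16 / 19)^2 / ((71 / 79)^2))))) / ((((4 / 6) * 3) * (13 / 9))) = -2791973760 / 449490847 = -6.21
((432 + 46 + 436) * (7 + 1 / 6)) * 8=157208 / 3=52402.67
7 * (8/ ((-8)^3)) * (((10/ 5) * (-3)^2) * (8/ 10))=-63/ 40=-1.58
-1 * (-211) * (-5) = -1055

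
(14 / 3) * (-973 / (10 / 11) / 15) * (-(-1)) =-74921 / 225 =-332.98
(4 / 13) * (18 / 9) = 8 / 13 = 0.62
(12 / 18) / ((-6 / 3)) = -0.33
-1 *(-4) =4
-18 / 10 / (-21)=0.09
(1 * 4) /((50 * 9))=2 /225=0.01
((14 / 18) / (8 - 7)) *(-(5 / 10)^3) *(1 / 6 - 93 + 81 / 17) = 62881 / 7344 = 8.56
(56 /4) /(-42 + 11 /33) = -42 /125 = -0.34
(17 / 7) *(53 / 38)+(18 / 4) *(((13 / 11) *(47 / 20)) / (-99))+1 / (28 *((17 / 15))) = 3.29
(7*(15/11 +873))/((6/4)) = 44884/11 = 4080.36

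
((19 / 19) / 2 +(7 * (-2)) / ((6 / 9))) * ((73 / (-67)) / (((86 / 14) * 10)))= 20951 / 57620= 0.36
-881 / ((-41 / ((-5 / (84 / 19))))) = -83695 / 3444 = -24.30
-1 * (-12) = 12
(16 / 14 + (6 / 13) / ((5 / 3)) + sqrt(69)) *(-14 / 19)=-14 *sqrt(69) / 19 - 68 / 65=-7.17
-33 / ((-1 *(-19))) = -33 / 19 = -1.74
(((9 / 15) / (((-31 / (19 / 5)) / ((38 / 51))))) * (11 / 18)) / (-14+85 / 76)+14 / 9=1827054 / 1172575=1.56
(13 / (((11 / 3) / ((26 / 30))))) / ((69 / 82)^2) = 1136356 / 261855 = 4.34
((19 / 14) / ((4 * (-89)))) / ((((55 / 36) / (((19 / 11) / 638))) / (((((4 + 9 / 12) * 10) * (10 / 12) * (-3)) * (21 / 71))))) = 925965 / 3902513296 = 0.00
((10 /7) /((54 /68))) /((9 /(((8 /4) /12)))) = 170 /5103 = 0.03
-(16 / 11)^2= -256 / 121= -2.12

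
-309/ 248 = -1.25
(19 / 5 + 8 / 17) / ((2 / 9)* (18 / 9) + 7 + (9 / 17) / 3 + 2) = 0.44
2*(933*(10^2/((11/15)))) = 2799000/11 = 254454.55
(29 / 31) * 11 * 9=2871 / 31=92.61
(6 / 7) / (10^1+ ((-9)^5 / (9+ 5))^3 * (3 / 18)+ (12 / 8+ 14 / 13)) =-20384 / 297398301615397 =-0.00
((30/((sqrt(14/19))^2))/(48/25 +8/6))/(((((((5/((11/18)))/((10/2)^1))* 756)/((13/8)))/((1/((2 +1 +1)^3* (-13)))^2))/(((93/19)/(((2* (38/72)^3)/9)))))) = 31073625/8733332701184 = 0.00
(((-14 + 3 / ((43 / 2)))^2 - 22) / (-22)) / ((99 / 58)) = -3040534 / 671187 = -4.53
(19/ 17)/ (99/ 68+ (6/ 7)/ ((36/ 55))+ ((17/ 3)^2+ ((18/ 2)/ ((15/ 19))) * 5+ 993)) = 0.00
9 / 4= 2.25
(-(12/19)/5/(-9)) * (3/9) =4/855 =0.00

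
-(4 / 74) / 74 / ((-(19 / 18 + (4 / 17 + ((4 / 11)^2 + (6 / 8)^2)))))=296208 / 805170505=0.00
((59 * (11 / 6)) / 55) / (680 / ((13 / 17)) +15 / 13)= 767 / 347250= 0.00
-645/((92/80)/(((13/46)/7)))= -83850/3703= -22.64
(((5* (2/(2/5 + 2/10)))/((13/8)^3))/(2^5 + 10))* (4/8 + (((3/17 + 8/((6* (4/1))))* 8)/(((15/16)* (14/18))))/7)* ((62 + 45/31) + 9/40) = 9113763616/1191395751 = 7.65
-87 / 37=-2.35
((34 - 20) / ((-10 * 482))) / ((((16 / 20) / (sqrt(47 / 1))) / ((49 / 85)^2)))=-16807 * sqrt(47) / 13929800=-0.01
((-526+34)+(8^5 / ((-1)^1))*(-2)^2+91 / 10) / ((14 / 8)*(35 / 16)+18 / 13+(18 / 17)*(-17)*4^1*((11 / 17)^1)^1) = 9303562528 / 2926075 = 3179.54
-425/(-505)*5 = 425/101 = 4.21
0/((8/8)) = 0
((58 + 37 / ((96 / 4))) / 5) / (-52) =-1429 / 6240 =-0.23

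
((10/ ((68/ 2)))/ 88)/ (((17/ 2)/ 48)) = 60/ 3179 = 0.02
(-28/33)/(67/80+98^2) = -2240/25356771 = -0.00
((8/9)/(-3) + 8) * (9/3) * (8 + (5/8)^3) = 6097/32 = 190.53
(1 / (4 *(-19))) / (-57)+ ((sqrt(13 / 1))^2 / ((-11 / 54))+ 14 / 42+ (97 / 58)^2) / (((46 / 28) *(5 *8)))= -17020353281 / 18434652720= -0.92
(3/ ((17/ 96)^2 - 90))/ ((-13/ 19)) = 525312/ 10778963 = 0.05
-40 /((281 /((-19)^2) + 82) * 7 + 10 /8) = -57760 /838529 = -0.07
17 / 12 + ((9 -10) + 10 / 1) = 125 / 12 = 10.42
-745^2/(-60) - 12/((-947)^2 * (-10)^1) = 497751415297/53808540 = 9250.42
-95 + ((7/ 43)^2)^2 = -324783694/ 3418801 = -95.00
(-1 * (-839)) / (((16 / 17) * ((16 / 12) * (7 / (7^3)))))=2096661 / 64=32760.33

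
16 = 16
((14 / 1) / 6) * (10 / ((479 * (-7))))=-10 / 1437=-0.01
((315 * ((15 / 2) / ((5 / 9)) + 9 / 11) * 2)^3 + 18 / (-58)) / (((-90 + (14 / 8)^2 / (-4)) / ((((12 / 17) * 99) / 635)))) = -195823608918505201152 / 220042915895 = -889933711.89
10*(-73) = -730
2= 2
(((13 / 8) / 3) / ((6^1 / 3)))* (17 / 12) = 221 / 576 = 0.38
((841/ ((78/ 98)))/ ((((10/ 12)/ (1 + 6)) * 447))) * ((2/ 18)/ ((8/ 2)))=288463/ 522990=0.55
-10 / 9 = -1.11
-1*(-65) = 65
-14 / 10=-7 / 5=-1.40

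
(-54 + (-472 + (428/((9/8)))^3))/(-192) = -20070912785/69984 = -286792.88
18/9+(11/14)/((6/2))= 95/42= 2.26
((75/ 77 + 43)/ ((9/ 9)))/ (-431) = -3386/ 33187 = -0.10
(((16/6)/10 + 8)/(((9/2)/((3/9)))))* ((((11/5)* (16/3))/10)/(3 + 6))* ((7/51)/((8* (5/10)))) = 38192/13942125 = 0.00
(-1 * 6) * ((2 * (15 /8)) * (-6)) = 135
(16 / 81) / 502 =8 / 20331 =0.00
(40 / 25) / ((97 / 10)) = 16 / 97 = 0.16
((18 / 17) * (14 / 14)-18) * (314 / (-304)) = 5652 / 323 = 17.50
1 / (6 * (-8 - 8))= -0.01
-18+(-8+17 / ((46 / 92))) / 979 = -17596 / 979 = -17.97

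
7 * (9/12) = 21/4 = 5.25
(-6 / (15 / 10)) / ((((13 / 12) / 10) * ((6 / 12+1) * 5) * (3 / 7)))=-448 / 39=-11.49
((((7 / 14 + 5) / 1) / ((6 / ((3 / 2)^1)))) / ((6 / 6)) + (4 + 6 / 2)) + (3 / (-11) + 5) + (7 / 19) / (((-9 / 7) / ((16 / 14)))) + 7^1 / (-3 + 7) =218569 / 15048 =14.52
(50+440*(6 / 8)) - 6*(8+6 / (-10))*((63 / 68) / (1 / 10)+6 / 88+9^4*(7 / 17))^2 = -456414498498271 / 1398760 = -326299364.08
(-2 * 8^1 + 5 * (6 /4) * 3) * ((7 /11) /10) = 91 /220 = 0.41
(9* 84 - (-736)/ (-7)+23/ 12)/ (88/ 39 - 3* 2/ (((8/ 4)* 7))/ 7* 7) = 712829/ 1996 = 357.13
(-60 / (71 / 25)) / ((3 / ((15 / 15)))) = -500 / 71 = -7.04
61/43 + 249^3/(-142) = -108718.64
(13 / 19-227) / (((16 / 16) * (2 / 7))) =-15050 / 19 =-792.11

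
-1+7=6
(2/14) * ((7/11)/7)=1/77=0.01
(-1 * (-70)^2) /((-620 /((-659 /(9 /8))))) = -1291640 /279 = -4629.53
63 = 63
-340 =-340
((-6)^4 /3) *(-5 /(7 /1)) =-308.57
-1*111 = -111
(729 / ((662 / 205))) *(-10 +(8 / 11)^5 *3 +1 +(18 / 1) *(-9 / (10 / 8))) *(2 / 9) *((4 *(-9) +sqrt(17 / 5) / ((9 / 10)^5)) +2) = 12546644952222 / 53307881 - 30371931620000 *sqrt(85) / 12953815083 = 213745.47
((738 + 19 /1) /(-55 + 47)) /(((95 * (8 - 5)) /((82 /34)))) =-31037 /38760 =-0.80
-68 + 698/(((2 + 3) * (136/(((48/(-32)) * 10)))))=-5671/68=-83.40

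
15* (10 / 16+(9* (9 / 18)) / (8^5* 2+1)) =4915815 / 524296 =9.38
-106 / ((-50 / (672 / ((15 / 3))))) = 35616 / 125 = 284.93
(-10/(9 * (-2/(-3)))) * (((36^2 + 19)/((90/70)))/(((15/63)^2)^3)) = -5847978843/625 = -9356766.15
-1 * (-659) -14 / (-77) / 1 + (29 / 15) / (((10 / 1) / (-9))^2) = 3634113 / 5500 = 660.75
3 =3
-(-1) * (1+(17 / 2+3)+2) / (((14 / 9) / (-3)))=-783 / 28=-27.96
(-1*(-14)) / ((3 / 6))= 28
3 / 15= 1 / 5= 0.20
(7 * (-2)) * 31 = -434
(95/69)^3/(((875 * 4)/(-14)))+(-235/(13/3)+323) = 2295531725/8541234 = 268.76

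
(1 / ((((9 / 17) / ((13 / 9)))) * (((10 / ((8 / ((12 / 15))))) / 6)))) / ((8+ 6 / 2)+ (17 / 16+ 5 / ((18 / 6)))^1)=7072 / 5931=1.19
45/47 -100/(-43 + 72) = -3395/1363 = -2.49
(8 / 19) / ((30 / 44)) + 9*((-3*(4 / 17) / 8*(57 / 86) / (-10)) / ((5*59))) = 303715883 / 491670600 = 0.62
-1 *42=-42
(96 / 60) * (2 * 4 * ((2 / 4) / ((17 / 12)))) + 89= 7949 / 85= 93.52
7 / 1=7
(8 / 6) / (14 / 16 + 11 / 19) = 608 / 663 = 0.92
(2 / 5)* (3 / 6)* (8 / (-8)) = -1 / 5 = -0.20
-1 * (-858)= 858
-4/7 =-0.57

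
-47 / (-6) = 47 / 6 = 7.83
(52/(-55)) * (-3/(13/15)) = 36/11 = 3.27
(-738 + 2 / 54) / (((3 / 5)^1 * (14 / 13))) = -1295125 / 1134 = -1142.09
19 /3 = 6.33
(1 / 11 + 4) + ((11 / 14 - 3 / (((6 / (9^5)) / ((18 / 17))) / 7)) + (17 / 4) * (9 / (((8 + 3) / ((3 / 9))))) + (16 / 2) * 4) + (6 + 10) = -104136715 / 476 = -218774.61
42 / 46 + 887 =20422 / 23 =887.91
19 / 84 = 0.23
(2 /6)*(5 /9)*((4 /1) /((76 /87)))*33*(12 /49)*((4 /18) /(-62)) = -6380 /259749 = -0.02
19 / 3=6.33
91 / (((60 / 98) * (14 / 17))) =180.48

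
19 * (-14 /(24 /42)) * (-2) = 931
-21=-21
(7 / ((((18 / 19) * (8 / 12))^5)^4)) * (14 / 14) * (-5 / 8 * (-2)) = 1315649071014108536767446035 / 15335039969789900488704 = 85793.65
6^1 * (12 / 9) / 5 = 8 / 5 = 1.60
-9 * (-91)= 819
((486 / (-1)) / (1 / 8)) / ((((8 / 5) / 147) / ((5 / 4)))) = -893025 / 2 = -446512.50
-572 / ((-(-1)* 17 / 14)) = -8008 / 17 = -471.06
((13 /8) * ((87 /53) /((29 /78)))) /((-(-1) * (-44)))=-1521 /9328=-0.16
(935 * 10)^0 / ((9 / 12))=4 / 3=1.33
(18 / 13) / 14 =9 / 91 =0.10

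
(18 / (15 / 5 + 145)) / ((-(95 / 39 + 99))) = -351 / 292744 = -0.00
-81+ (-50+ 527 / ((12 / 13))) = 5279 / 12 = 439.92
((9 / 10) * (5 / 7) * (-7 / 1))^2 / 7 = 81 / 28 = 2.89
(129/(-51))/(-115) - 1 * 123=-240422/1955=-122.98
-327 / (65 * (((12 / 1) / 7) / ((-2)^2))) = -763 / 65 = -11.74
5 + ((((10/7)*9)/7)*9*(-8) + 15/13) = -80320/637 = -126.09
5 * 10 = 50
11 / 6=1.83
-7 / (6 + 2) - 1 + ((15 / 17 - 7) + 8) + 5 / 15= 139 / 408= 0.34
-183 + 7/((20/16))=-887/5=-177.40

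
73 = 73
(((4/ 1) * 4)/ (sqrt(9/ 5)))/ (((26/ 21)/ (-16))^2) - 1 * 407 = 1584.66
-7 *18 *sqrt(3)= -126 *sqrt(3)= -218.24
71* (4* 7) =1988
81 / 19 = 4.26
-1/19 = -0.05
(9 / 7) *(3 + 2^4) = 171 / 7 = 24.43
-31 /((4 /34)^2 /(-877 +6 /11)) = 1963039.07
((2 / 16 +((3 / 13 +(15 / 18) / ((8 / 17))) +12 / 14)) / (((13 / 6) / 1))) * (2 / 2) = 13033 / 9464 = 1.38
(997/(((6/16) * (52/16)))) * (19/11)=606176/429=1413.00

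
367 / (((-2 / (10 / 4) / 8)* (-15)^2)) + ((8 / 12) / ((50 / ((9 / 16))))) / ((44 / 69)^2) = -113553373 / 6969600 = -16.29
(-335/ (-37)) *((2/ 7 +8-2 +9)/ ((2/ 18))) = 322605/ 259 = 1245.58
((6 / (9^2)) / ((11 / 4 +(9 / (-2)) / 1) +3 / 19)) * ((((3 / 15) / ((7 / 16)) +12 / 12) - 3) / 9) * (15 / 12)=0.01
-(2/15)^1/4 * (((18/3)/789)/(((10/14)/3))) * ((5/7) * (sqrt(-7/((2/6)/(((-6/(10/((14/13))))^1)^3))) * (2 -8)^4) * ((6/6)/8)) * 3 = -428652 * sqrt(130)/5555875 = -0.88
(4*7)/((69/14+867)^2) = 5488/149010849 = 0.00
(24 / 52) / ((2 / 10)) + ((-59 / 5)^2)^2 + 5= 157585068 / 8125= 19395.09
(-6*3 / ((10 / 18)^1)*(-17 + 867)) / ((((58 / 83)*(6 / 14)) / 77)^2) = -1531070364285 / 841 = -1820535510.45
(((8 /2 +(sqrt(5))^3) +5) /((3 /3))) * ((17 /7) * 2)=306 /7 +170 * sqrt(5) /7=98.02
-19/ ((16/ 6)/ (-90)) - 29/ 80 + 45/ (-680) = 871517/ 1360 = 640.82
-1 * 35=-35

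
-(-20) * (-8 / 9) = -160 / 9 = -17.78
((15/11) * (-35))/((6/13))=-2275/22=-103.41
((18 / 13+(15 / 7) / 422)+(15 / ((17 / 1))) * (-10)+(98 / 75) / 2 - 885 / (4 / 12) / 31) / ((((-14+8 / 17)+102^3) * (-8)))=0.00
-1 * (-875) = 875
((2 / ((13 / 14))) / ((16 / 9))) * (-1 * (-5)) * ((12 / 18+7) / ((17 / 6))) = 7245 / 442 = 16.39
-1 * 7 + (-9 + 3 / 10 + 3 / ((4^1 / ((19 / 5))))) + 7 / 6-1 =-761 / 60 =-12.68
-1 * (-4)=4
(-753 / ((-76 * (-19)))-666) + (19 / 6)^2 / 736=-666.51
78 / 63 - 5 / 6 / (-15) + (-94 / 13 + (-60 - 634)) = -1146497 / 1638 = -699.94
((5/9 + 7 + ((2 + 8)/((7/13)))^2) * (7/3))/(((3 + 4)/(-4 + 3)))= -155432/1323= -117.48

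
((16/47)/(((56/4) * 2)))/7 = 4/2303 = 0.00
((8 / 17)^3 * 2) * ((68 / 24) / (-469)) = -512 / 406623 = -0.00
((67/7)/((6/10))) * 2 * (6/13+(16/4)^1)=142.34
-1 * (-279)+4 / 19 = 5305 / 19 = 279.21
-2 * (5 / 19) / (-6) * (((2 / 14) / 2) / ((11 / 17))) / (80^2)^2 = 17 / 71909376000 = 0.00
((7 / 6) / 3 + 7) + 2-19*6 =-1883 / 18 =-104.61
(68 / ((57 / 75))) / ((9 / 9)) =1700 / 19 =89.47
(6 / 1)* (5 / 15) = 2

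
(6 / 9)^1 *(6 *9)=36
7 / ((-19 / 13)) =-91 / 19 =-4.79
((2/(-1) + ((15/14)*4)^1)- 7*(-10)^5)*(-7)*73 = -357701168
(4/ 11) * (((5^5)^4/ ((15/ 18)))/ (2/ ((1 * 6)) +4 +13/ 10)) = 13732910156250000/ 1859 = 7387256673614.85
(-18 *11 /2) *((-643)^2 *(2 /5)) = -81862902 /5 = -16372580.40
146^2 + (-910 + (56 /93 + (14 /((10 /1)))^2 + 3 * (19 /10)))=94926319 /4650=20414.26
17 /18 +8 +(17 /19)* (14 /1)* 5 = 24479 /342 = 71.58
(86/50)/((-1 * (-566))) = 43/14150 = 0.00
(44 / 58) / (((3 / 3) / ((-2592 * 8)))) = -456192 / 29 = -15730.76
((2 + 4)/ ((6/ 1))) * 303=303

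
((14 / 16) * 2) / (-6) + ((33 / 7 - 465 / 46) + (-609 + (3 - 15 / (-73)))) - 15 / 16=-345491995 / 564144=-612.42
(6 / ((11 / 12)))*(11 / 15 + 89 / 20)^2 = 96721 / 550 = 175.86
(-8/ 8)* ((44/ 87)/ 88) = -1/ 174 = -0.01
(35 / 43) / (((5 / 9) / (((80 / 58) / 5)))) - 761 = -948463 / 1247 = -760.60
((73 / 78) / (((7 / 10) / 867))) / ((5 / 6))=126582 / 91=1391.01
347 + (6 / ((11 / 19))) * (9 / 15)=19427 / 55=353.22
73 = 73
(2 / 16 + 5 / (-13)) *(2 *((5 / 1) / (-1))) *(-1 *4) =-135 / 13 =-10.38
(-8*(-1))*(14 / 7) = 16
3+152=155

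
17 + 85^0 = 18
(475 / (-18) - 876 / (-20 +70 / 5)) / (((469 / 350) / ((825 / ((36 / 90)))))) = 74009375 / 402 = 184102.92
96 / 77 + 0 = 96 / 77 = 1.25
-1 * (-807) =807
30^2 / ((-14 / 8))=-3600 / 7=-514.29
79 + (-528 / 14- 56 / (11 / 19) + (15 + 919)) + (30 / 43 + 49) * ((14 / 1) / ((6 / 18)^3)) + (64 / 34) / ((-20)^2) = 27671088947 / 1407175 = 19664.28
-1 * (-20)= 20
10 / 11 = 0.91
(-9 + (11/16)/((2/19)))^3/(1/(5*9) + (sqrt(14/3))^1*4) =22186755/4954488832 - 332801325*sqrt(42)/1238622208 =-1.74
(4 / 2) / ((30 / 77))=77 / 15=5.13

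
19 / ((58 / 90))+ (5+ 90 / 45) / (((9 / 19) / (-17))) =-57874 / 261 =-221.74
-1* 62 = -62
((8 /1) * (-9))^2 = 5184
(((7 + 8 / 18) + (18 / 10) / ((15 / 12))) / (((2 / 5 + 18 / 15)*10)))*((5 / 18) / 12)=1999 / 155520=0.01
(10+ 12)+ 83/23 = 25.61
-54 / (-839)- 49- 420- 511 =-822166 / 839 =-979.94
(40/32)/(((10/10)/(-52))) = -65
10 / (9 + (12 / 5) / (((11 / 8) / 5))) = 22 / 39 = 0.56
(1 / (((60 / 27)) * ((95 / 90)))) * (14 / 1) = 567 / 95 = 5.97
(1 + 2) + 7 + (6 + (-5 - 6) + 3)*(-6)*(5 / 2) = 40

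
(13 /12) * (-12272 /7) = -39884 /21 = -1899.24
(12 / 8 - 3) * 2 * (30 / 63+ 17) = -367 / 7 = -52.43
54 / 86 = 27 / 43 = 0.63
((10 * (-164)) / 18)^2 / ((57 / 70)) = 47068000 / 4617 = 10194.50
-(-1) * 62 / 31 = 2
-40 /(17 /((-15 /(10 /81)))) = 4860 /17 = 285.88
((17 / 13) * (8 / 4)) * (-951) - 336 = -36702 / 13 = -2823.23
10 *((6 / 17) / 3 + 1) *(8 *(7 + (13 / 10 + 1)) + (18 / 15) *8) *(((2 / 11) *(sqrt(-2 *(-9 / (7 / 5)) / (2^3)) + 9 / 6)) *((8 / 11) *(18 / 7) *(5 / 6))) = 820800 *sqrt(35) / 14399 + 820800 / 2057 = 736.27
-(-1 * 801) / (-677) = -801 / 677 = -1.18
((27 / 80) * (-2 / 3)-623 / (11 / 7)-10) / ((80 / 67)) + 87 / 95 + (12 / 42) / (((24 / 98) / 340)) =114341399 / 2006400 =56.99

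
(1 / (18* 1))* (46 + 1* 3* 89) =313 / 18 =17.39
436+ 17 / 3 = 1325 / 3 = 441.67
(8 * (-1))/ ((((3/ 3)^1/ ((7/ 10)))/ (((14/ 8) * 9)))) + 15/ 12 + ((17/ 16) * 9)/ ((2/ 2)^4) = -6191/ 80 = -77.39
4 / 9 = 0.44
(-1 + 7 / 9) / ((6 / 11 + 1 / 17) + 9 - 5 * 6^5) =187 / 32709438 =0.00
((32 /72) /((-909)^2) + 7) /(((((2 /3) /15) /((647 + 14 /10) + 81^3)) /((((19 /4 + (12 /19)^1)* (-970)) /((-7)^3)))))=27471856384238917585 /21539493108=1275417961.16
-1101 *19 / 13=-20919 / 13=-1609.15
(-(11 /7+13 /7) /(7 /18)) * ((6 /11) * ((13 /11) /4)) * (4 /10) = -16848 /29645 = -0.57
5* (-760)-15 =-3815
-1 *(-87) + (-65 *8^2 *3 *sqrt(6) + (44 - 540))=-12480 *sqrt(6) - 409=-30978.63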